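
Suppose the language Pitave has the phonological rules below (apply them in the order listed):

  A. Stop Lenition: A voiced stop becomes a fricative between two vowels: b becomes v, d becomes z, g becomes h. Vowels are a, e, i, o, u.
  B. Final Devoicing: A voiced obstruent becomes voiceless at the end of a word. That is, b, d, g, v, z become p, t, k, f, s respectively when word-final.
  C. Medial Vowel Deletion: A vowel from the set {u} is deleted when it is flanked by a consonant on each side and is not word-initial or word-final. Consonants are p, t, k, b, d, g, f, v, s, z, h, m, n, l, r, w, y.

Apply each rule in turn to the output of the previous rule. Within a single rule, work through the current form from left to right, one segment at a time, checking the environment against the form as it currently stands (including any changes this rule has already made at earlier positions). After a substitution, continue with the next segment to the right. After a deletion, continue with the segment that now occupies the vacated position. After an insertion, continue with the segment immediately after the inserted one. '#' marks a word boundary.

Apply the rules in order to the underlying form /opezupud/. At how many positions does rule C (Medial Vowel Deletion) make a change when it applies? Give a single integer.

2

A Stop Lenition: no change — [opezupud]
B Final Devoicing: [opezupud] → [opezuput]
C Medial Vowel Deletion: [opezuput] → [opezpt]
Rule C changed 2 position(s).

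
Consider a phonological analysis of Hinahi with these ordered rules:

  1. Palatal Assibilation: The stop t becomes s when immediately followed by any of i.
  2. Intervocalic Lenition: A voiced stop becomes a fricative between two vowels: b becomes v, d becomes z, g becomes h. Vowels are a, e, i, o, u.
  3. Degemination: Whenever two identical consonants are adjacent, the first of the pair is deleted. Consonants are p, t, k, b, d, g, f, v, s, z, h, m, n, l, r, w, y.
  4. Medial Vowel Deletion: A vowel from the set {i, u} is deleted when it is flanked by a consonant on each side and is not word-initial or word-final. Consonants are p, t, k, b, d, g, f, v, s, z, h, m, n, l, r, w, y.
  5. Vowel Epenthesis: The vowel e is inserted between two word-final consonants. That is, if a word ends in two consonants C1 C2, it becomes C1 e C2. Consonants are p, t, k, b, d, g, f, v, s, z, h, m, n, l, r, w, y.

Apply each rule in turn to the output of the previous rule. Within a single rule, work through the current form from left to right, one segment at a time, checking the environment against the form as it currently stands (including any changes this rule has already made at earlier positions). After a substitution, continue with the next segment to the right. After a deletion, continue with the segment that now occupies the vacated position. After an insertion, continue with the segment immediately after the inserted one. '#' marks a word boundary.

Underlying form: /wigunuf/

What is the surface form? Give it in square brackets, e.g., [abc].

1 Palatal Assibilation: no change — [wigunuf]
2 Intervocalic Lenition: [wigunuf] → [wihunuf]
3 Degemination: no change — [wihunuf]
4 Medial Vowel Deletion: [wihunuf] → [whnf]
5 Vowel Epenthesis: [whnf] → [whnef]

[whnef]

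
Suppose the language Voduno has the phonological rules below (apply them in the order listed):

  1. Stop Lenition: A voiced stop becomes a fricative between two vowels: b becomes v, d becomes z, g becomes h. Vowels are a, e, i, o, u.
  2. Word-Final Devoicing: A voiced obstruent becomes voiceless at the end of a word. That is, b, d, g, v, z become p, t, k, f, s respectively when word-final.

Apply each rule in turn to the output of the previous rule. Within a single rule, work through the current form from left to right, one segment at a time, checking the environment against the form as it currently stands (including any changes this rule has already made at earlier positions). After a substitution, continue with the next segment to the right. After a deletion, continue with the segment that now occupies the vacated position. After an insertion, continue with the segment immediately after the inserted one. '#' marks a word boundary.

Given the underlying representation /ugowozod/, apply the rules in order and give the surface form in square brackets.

1 Stop Lenition: [ugowozod] → [uhowozod]
2 Word-Final Devoicing: [uhowozod] → [uhowozot]

[uhowozot]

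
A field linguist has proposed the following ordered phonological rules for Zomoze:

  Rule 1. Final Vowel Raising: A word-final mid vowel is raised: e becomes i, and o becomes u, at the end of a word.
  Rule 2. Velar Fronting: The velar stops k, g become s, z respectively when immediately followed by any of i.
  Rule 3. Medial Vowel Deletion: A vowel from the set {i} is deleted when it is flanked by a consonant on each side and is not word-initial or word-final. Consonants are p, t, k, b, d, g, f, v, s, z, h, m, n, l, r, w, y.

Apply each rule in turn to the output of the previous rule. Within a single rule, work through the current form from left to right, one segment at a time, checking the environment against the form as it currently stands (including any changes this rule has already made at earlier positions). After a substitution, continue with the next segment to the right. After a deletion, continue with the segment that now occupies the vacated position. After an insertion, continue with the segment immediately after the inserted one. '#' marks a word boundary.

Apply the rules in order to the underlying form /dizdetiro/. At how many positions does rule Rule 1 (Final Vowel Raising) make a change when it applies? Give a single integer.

Rule 1 Final Vowel Raising: [dizdetiro] → [dizdetiru]
Rule 2 Velar Fronting: no change — [dizdetiru]
Rule 3 Medial Vowel Deletion: [dizdetiru] → [dzdetru]
Rule Rule 1 changed 1 position(s).

1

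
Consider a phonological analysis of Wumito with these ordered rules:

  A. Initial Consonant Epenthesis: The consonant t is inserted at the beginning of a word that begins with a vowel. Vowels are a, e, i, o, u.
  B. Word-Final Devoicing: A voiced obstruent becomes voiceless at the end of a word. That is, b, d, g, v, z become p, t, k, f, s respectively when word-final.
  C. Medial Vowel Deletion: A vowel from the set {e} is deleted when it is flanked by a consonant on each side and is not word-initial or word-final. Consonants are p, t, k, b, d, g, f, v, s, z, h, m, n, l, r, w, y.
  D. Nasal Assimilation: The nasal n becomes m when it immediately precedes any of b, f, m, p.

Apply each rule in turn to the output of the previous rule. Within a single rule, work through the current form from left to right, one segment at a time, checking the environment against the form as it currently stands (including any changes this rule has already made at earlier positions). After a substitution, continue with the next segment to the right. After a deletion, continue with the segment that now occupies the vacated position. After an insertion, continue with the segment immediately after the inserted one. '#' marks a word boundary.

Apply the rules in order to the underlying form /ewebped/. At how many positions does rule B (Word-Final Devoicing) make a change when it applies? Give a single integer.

A Initial Consonant Epenthesis: [ewebped] → [tewebped]
B Word-Final Devoicing: [tewebped] → [tewebpet]
C Medial Vowel Deletion: [tewebpet] → [twbpt]
D Nasal Assimilation: no change — [twbpt]
Rule B changed 1 position(s).

1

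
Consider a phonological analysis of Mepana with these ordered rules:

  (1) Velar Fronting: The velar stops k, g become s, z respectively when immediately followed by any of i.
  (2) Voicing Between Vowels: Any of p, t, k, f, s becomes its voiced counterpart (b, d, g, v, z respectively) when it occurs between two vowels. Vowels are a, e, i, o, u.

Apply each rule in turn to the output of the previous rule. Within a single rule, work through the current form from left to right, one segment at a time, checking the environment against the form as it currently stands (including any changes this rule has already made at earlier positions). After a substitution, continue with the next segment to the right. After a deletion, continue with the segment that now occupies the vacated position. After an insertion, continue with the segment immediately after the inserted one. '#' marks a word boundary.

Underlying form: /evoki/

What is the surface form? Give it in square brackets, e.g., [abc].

[evozi]

(1) Velar Fronting: [evoki] → [evosi]
(2) Voicing Between Vowels: [evosi] → [evozi]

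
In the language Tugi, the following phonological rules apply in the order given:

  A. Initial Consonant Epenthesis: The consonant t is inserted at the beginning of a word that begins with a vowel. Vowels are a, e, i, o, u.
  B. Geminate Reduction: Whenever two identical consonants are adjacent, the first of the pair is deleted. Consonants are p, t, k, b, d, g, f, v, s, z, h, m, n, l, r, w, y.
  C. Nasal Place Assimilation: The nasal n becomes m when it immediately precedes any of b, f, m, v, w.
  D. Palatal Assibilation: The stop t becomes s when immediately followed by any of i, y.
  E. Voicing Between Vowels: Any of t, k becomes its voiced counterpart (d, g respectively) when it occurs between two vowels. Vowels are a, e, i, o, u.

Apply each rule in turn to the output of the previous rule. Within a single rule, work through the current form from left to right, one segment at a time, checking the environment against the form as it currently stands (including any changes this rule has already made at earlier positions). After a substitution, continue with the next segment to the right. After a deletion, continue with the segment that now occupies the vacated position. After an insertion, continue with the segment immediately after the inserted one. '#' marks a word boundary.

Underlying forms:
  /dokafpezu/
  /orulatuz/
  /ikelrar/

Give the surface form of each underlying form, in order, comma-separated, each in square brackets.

/dokafpezu/:
  A Initial Consonant Epenthesis: no change — [dokafpezu]
  B Geminate Reduction: no change — [dokafpezu]
  C Nasal Place Assimilation: no change — [dokafpezu]
  D Palatal Assibilation: no change — [dokafpezu]
  E Voicing Between Vowels: [dokafpezu] → [dogafpezu]
/orulatuz/:
  A Initial Consonant Epenthesis: [orulatuz] → [torulatuz]
  B Geminate Reduction: no change — [torulatuz]
  C Nasal Place Assimilation: no change — [torulatuz]
  D Palatal Assibilation: no change — [torulatuz]
  E Voicing Between Vowels: [torulatuz] → [toruladuz]
/ikelrar/:
  A Initial Consonant Epenthesis: [ikelrar] → [tikelrar]
  B Geminate Reduction: no change — [tikelrar]
  C Nasal Place Assimilation: no change — [tikelrar]
  D Palatal Assibilation: [tikelrar] → [sikelrar]
  E Voicing Between Vowels: [sikelrar] → [sigelrar]

[dogafpezu], [toruladuz], [sigelrar]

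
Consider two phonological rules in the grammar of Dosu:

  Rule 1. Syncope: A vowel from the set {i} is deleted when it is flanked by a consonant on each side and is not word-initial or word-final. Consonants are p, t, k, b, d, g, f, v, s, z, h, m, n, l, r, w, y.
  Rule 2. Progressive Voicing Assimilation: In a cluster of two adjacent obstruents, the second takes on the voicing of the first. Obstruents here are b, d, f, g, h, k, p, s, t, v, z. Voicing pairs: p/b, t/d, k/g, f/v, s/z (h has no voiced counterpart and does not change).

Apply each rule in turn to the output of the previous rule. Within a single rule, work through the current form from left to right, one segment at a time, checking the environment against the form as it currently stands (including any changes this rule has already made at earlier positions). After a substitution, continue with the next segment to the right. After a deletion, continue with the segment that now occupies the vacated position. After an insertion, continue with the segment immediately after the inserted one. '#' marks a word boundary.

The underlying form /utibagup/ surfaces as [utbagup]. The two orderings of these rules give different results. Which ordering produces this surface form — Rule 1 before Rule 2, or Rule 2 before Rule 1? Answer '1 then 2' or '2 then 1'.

Order 1 then 2:
  1 Syncope: [utibagup] → [utbagup]
  2 Progressive Voicing Assimilation: [utbagup] → [utpagup]
  result: [utpagup]
Order 2 then 1:
  2 Progressive Voicing Assimilation: no change — [utibagup]
  1 Syncope: [utibagup] → [utbagup]
  result: [utbagup]

2 then 1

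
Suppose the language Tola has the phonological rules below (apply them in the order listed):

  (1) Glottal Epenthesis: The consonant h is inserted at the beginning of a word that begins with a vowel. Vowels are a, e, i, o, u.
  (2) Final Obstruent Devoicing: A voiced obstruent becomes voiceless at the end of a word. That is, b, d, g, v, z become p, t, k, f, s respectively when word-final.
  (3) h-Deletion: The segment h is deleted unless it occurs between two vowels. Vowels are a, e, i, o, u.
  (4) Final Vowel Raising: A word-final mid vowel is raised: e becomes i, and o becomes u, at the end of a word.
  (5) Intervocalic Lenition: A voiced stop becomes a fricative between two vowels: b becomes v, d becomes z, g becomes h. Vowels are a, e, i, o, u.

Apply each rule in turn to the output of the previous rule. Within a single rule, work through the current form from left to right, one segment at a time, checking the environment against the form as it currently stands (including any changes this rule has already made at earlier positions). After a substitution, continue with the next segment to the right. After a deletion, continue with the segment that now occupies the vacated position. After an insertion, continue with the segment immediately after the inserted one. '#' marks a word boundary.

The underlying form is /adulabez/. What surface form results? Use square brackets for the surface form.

(1) Glottal Epenthesis: [adulabez] → [hadulabez]
(2) Final Obstruent Devoicing: [hadulabez] → [hadulabes]
(3) h-Deletion: [hadulabes] → [adulabes]
(4) Final Vowel Raising: no change — [adulabes]
(5) Intervocalic Lenition: [adulabes] → [azulaves]

[azulaves]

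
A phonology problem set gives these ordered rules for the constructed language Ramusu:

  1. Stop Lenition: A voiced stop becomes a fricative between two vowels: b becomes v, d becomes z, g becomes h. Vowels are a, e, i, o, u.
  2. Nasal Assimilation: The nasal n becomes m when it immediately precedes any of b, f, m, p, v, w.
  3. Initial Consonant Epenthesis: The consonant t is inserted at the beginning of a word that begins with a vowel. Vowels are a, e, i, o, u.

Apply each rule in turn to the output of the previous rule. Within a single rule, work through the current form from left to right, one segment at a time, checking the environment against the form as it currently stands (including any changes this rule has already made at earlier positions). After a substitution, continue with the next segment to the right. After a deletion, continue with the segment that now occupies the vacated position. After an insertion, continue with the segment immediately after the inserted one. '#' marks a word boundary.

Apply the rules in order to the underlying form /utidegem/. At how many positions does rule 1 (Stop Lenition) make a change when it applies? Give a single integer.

1 Stop Lenition: [utidegem] → [utizehem]
2 Nasal Assimilation: no change — [utizehem]
3 Initial Consonant Epenthesis: [utizehem] → [tutizehem]
Rule 1 changed 2 position(s).

2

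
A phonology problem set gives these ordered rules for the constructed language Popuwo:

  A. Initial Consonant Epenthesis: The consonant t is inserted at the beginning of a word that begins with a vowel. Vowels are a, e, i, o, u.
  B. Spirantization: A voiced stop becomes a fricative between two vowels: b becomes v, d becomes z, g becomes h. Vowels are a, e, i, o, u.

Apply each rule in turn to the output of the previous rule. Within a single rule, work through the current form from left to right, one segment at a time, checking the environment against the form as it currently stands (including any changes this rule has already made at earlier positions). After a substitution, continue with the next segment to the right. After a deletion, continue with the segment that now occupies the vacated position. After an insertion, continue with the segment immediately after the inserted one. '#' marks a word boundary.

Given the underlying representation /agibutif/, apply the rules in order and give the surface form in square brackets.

A Initial Consonant Epenthesis: [agibutif] → [tagibutif]
B Spirantization: [tagibutif] → [tahivutif]

[tahivutif]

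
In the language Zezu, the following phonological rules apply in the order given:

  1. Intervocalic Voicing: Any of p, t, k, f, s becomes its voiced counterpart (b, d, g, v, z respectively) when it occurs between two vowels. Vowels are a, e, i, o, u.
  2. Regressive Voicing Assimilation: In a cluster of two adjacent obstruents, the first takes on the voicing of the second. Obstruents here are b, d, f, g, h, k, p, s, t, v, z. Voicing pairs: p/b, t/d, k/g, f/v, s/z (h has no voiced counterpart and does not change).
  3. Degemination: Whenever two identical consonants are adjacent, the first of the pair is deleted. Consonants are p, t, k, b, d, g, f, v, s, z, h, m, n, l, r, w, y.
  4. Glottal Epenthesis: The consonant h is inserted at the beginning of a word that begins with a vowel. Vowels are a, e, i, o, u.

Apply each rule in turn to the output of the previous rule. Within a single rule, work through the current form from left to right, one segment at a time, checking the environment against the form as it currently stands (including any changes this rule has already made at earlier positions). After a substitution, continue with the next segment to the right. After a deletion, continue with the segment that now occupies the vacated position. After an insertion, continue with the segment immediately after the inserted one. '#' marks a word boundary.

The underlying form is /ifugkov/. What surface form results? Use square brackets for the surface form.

1 Intervocalic Voicing: [ifugkov] → [ivugkov]
2 Regressive Voicing Assimilation: [ivugkov] → [ivukkov]
3 Degemination: [ivukkov] → [ivukov]
4 Glottal Epenthesis: [ivukov] → [hivukov]

[hivukov]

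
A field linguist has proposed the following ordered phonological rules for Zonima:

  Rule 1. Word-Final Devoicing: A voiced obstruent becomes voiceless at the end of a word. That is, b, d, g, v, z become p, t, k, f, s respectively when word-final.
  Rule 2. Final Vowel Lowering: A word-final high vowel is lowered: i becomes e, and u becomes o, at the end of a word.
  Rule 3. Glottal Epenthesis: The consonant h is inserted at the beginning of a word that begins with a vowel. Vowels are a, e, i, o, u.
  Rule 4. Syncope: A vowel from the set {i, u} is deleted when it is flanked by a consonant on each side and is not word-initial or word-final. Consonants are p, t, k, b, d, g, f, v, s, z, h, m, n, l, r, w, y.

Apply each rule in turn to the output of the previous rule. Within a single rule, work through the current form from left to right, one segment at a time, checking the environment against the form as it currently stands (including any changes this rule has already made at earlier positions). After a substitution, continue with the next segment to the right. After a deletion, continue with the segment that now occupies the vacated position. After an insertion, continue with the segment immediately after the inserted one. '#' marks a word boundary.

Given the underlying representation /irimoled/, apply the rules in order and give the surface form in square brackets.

Rule 1 Word-Final Devoicing: [irimoled] → [irimolet]
Rule 2 Final Vowel Lowering: no change — [irimolet]
Rule 3 Glottal Epenthesis: [irimolet] → [hirimolet]
Rule 4 Syncope: [hirimolet] → [hrmolet]

[hrmolet]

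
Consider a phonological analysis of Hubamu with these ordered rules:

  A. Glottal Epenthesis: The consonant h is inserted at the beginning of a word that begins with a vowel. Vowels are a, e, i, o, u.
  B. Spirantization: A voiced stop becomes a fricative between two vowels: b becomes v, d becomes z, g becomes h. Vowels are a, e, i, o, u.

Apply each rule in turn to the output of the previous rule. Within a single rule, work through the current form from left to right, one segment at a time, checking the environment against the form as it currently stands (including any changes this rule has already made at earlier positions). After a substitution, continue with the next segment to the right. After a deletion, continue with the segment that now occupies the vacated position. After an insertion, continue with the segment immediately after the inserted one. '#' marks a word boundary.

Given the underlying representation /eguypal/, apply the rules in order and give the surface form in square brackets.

A Glottal Epenthesis: [eguypal] → [heguypal]
B Spirantization: [heguypal] → [hehuypal]

[hehuypal]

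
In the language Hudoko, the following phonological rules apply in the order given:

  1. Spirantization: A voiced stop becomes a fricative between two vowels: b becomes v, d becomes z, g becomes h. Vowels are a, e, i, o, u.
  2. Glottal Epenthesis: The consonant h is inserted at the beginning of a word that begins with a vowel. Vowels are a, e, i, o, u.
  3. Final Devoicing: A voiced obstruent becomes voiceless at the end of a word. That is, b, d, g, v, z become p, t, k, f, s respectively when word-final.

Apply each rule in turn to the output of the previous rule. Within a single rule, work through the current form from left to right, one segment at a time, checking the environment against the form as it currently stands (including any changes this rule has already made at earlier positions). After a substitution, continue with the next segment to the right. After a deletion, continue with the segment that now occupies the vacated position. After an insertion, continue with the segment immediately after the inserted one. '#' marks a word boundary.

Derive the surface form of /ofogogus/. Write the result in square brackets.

[hofohohus]

1 Spirantization: [ofogogus] → [ofohohus]
2 Glottal Epenthesis: [ofohohus] → [hofohohus]
3 Final Devoicing: no change — [hofohohus]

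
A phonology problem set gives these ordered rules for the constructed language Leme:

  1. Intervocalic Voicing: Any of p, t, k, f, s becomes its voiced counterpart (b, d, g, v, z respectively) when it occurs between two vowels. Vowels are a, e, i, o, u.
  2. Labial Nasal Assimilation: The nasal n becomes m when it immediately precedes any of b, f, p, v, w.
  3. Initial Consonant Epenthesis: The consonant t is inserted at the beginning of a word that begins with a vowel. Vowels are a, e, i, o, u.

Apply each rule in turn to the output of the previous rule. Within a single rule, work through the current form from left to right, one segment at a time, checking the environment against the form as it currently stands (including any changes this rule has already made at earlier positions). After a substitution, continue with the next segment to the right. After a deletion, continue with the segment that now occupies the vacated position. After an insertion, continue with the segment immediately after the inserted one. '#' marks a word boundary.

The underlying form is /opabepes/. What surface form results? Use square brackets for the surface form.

1 Intervocalic Voicing: [opabepes] → [obabebes]
2 Labial Nasal Assimilation: no change — [obabebes]
3 Initial Consonant Epenthesis: [obabebes] → [tobabebes]

[tobabebes]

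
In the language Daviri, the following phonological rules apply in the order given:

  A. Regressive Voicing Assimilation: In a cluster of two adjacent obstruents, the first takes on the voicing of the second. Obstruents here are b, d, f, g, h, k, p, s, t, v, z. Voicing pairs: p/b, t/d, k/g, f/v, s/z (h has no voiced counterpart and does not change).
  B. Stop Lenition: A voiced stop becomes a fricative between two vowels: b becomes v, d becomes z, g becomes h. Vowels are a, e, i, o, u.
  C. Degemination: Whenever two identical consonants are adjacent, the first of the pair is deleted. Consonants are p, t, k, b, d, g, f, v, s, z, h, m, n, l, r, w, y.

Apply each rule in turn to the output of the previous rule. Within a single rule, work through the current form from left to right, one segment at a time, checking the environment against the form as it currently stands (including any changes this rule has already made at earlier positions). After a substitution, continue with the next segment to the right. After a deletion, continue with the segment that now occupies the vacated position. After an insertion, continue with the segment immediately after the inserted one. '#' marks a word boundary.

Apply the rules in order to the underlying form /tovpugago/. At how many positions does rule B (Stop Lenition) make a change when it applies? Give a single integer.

A Regressive Voicing Assimilation: [tovpugago] → [tofpugago]
B Stop Lenition: [tofpugago] → [tofpuhaho]
C Degemination: no change — [tofpuhaho]
Rule B changed 2 position(s).

2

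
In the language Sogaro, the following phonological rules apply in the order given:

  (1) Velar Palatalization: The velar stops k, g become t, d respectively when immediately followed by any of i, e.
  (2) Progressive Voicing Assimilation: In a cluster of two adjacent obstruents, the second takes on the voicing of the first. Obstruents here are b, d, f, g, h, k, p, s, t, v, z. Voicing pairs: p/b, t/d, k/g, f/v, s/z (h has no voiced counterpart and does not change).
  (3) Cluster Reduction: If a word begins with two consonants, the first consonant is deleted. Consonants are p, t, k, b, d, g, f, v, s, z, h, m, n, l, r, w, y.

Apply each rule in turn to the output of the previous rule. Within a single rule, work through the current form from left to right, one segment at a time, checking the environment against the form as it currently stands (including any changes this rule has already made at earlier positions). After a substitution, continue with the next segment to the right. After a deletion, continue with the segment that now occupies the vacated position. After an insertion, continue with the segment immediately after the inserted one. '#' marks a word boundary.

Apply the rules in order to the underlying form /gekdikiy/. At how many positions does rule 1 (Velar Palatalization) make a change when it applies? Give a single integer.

(1) Velar Palatalization: [gekdikiy] → [dekditiy]
(2) Progressive Voicing Assimilation: [dekditiy] → [dektitiy]
(3) Cluster Reduction: no change — [dektitiy]
Rule 1 changed 2 position(s).

2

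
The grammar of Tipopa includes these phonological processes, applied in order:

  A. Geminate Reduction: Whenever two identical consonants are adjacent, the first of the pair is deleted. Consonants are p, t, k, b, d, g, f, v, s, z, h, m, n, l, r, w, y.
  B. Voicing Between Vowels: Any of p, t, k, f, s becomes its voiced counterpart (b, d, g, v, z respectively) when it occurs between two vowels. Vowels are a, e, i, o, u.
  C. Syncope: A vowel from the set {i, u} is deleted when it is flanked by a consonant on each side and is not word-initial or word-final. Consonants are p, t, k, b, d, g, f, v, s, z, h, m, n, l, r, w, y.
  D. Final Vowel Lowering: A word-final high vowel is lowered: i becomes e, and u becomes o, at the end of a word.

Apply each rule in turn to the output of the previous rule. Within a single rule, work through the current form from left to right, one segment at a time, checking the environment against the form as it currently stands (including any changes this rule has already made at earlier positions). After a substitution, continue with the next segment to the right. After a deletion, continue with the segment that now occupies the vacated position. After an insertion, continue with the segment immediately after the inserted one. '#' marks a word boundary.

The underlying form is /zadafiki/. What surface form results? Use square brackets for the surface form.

[zadavge]

A Geminate Reduction: no change — [zadafiki]
B Voicing Between Vowels: [zadafiki] → [zadavigi]
C Syncope: [zadavigi] → [zadavgi]
D Final Vowel Lowering: [zadavgi] → [zadavge]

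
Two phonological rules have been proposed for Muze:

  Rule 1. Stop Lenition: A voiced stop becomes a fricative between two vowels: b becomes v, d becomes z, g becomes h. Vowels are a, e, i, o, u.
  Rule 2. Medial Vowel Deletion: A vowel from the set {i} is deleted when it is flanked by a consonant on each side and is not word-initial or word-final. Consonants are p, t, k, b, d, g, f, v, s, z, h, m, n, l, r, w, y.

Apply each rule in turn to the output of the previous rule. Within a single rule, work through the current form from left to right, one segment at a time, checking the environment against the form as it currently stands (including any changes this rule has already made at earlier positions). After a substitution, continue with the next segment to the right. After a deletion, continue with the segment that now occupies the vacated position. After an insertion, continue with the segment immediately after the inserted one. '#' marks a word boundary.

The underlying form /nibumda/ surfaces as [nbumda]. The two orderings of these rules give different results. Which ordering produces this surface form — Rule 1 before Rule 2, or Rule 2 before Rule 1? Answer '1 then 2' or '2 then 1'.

2 then 1

Order 1 then 2:
  1 Stop Lenition: [nibumda] → [nivumda]
  2 Medial Vowel Deletion: [nivumda] → [nvumda]
  result: [nvumda]
Order 2 then 1:
  2 Medial Vowel Deletion: [nibumda] → [nbumda]
  1 Stop Lenition: no change — [nbumda]
  result: [nbumda]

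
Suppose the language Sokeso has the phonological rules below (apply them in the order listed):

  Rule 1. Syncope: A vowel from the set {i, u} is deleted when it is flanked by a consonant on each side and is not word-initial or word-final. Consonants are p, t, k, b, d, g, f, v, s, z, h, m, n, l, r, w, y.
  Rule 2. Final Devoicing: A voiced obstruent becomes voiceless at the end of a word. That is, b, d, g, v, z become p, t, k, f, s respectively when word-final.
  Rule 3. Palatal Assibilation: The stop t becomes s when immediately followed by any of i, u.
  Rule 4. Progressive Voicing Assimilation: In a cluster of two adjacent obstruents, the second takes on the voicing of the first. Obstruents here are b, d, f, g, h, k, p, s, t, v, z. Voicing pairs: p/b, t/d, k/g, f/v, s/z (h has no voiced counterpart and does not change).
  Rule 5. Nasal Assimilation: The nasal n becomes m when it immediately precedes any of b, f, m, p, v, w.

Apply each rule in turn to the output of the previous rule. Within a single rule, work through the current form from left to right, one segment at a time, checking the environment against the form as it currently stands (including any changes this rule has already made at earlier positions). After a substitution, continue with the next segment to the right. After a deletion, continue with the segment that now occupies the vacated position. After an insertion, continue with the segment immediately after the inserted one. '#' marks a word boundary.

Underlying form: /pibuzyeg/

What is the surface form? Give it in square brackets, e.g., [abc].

Rule 1 Syncope: [pibuzyeg] → [pbzyeg]
Rule 2 Final Devoicing: [pbzyeg] → [pbzyek]
Rule 3 Palatal Assibilation: no change — [pbzyek]
Rule 4 Progressive Voicing Assimilation: [pbzyek] → [ppsyek]
Rule 5 Nasal Assimilation: no change — [ppsyek]

[ppsyek]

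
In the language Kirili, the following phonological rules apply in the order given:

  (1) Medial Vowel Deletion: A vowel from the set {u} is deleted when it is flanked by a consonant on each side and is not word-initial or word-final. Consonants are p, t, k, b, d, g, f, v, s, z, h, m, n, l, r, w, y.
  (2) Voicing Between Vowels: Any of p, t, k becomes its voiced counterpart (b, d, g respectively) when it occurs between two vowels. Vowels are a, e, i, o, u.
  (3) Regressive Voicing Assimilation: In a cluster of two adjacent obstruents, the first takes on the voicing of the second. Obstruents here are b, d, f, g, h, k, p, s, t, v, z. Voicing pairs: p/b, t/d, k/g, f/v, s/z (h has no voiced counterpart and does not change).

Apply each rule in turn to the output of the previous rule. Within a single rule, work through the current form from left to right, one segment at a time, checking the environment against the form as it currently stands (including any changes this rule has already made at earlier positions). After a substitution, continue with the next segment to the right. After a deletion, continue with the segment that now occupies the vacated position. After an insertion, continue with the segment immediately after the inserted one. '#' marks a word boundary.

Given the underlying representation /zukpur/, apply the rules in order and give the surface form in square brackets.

[skpr]

(1) Medial Vowel Deletion: [zukpur] → [zkpr]
(2) Voicing Between Vowels: no change — [zkpr]
(3) Regressive Voicing Assimilation: [zkpr] → [skpr]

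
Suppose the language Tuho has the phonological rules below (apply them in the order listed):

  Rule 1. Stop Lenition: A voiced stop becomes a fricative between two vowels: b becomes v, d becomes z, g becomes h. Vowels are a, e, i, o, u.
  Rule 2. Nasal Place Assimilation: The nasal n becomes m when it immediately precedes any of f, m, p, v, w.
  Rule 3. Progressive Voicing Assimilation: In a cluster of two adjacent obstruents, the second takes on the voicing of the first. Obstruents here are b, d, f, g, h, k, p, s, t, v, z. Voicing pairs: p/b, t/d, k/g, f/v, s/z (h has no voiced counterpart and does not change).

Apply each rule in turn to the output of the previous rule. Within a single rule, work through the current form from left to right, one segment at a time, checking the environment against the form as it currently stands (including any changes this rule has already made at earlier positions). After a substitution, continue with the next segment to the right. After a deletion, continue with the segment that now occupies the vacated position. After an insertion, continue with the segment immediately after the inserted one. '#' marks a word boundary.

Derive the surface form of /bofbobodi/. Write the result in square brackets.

[bofpovozi]

Rule 1 Stop Lenition: [bofbobodi] → [bofbovozi]
Rule 2 Nasal Place Assimilation: no change — [bofbovozi]
Rule 3 Progressive Voicing Assimilation: [bofbovozi] → [bofpovozi]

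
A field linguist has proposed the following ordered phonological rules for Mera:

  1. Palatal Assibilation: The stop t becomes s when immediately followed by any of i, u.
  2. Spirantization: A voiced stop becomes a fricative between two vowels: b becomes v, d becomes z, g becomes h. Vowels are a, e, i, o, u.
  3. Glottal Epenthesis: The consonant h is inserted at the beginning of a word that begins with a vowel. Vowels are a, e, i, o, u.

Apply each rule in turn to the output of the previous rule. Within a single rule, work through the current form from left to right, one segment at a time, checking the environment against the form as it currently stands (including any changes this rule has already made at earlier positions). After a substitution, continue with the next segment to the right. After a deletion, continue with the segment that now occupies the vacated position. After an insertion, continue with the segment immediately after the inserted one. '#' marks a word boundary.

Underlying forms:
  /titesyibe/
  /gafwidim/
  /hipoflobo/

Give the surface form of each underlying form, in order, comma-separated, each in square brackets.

[sitesyive], [gafwizim], [hipoflovo]

/titesyibe/:
  1 Palatal Assibilation: [titesyibe] → [sitesyibe]
  2 Spirantization: [sitesyibe] → [sitesyive]
  3 Glottal Epenthesis: no change — [sitesyive]
/gafwidim/:
  1 Palatal Assibilation: no change — [gafwidim]
  2 Spirantization: [gafwidim] → [gafwizim]
  3 Glottal Epenthesis: no change — [gafwizim]
/hipoflobo/:
  1 Palatal Assibilation: no change — [hipoflobo]
  2 Spirantization: [hipoflobo] → [hipoflovo]
  3 Glottal Epenthesis: no change — [hipoflovo]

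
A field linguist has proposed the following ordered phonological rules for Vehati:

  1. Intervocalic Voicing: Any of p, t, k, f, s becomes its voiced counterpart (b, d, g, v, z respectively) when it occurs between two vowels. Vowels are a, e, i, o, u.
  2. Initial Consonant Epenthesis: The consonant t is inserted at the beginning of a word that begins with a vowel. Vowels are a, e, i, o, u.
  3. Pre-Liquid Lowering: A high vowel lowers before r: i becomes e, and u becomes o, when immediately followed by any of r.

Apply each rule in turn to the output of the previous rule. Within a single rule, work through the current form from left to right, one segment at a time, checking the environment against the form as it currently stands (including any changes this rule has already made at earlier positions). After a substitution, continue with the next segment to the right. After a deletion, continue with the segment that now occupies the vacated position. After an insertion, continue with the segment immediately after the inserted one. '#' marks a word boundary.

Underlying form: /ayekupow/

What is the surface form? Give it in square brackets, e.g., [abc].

1 Intervocalic Voicing: [ayekupow] → [ayegubow]
2 Initial Consonant Epenthesis: [ayegubow] → [tayegubow]
3 Pre-Liquid Lowering: no change — [tayegubow]

[tayegubow]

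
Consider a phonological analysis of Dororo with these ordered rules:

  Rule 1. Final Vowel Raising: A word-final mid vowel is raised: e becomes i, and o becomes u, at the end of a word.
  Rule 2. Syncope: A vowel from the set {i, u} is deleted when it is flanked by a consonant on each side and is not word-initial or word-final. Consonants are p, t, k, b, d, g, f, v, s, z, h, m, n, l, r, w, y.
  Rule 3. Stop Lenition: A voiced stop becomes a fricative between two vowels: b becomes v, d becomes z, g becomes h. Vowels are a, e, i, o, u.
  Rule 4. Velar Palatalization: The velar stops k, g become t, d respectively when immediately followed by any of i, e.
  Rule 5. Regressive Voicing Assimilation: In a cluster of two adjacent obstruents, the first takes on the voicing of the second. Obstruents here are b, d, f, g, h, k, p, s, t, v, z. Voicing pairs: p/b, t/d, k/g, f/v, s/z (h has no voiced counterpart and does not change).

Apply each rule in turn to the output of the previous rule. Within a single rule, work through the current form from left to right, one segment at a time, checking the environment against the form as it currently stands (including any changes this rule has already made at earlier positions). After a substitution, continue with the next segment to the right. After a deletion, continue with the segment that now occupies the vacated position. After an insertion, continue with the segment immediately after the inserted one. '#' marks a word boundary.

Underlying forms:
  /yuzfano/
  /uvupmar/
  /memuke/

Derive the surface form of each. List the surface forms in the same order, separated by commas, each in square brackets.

[ysfanu], [ufpmar], [memti]

/yuzfano/:
  Rule 1 Final Vowel Raising: [yuzfano] → [yuzfanu]
  Rule 2 Syncope: [yuzfanu] → [yzfanu]
  Rule 3 Stop Lenition: no change — [yzfanu]
  Rule 4 Velar Palatalization: no change — [yzfanu]
  Rule 5 Regressive Voicing Assimilation: [yzfanu] → [ysfanu]
/uvupmar/:
  Rule 1 Final Vowel Raising: no change — [uvupmar]
  Rule 2 Syncope: [uvupmar] → [uvpmar]
  Rule 3 Stop Lenition: no change — [uvpmar]
  Rule 4 Velar Palatalization: no change — [uvpmar]
  Rule 5 Regressive Voicing Assimilation: [uvpmar] → [ufpmar]
/memuke/:
  Rule 1 Final Vowel Raising: [memuke] → [memuki]
  Rule 2 Syncope: [memuki] → [memki]
  Rule 3 Stop Lenition: no change — [memki]
  Rule 4 Velar Palatalization: [memki] → [memti]
  Rule 5 Regressive Voicing Assimilation: no change — [memti]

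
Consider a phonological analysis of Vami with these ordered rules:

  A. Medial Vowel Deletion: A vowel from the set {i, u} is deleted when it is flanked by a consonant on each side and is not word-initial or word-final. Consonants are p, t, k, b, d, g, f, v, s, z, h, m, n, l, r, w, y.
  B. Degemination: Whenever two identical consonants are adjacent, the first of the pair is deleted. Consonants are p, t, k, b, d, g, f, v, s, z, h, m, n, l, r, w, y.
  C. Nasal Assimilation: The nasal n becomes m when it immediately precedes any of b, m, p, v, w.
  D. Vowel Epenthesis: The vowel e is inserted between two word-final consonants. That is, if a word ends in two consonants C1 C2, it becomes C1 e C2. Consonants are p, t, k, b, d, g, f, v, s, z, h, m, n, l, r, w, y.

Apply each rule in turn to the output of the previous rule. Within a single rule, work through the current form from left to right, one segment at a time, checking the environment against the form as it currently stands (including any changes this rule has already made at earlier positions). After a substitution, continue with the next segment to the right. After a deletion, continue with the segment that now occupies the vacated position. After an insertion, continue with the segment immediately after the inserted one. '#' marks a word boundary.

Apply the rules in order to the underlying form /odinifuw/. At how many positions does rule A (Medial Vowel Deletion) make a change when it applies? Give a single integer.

3

A Medial Vowel Deletion: [odinifuw] → [odnfw]
B Degemination: no change — [odnfw]
C Nasal Assimilation: no change — [odnfw]
D Vowel Epenthesis: [odnfw] → [odnfew]
Rule A changed 3 position(s).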